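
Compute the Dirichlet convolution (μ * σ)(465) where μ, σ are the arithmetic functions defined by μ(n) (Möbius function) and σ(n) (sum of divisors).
(μ * σ)(465) = 465

Divisors of 465: [1, 3, 5, 15, 31, 93, 155, 465]. For each d | 465:
  d = 1: μ(1) · σ(465/1) = 1 · 768 = 768
  d = 3: μ(3) · σ(465/3) = -1 · 192 = -192
  d = 5: μ(5) · σ(465/5) = -1 · 128 = -128
  d = 15: μ(15) · σ(465/15) = 1 · 32 = 32
  d = 31: μ(31) · σ(465/31) = -1 · 24 = -24
  d = 93: μ(93) · σ(465/93) = 1 · 6 = 6
  d = 155: μ(155) · σ(465/155) = 1 · 4 = 4
  d = 465: μ(465) · σ(465/465) = -1 · 1 = -1
Summing: (μ * σ)(465) = 768 + -192 + -128 + 32 + -24 + 6 + 4 + -1 = 465.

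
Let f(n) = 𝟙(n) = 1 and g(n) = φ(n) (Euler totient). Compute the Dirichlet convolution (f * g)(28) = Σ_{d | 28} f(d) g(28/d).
(𝟙 * φ)(28) = 28

Divisors of 28: [1, 2, 4, 7, 14, 28]. For each d | 28:
  d = 1: 𝟙(1) · φ(28/1) = 1 · 12 = 12
  d = 2: 𝟙(2) · φ(28/2) = 1 · 6 = 6
  d = 4: 𝟙(4) · φ(28/4) = 1 · 6 = 6
  d = 7: 𝟙(7) · φ(28/7) = 1 · 2 = 2
  d = 14: 𝟙(14) · φ(28/14) = 1 · 1 = 1
  d = 28: 𝟙(28) · φ(28/28) = 1 · 1 = 1
Summing: (𝟙 * φ)(28) = 12 + 6 + 6 + 2 + 1 + 1 = 28.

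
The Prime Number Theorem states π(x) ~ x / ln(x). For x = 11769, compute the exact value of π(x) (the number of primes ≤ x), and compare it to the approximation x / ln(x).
π(11769) = 1409;  x/ln(x) ≈ 1255.60;  relative error ≈ 10.89%.

Directly count primes up to 11769: π(11769) = 1409. The PNT approximation gives 11769/ln(11769) ≈ 11769/9.37322 ≈ 1255.60. Relative error (π(x) − x/ln(x)) / π(x) ≈ 10.89%; the approximation is known to undercount slightly (Li(x) is a better estimate).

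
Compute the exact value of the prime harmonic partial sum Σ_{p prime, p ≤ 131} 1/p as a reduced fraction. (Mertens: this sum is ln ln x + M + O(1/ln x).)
Σ 1/p = 980956909242278731029785409368357903506317057050081/525896479052627740771371797072411912900610967452630

π(131) = 32, so the primes ≤ 131 are [2, 3, 5, 7, 11, 13, 17, 19, 23, 29, 31, 37, 41, 43, 47, 53, 59, 61, 67, 71, 73, 79, 83, 89, 97, 101, 103, 107, 109, 113, 127, 131]. Summing 1/p over these primes: 980956909242278731029785409368357903506317057050081/525896479052627740771371797072411912900610967452630 ≈ 1.8653. Mertens estimate ln ln(131) + 0.2615 ≈ 1.8457.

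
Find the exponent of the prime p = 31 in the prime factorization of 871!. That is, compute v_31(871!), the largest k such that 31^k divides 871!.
v_31(871!) = 28

Legendre's formula: v_p(n!) = Σ_{k ≥ 1} ⌊n / p^k⌋. For p = 31, n = 871, the terms are:
  ⌊871/31^1⌋ = ⌊871/31⌋ = 28
(the next term ⌊871/31^2⌋ = 0, terminating the sum). Summing: v_31(871!) = 28 = 28.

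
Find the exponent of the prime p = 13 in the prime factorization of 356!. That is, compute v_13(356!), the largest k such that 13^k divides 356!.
v_13(356!) = 29

Legendre's formula: v_p(n!) = Σ_{k ≥ 1} ⌊n / p^k⌋. For p = 13, n = 356, the terms are:
  ⌊356/13^1⌋ = ⌊356/13⌋ = 27
  ⌊356/13^2⌋ = ⌊356/169⌋ = 2
(the next term ⌊356/13^3⌋ = 0, terminating the sum). Summing: v_13(356!) = 27 + 2 = 29.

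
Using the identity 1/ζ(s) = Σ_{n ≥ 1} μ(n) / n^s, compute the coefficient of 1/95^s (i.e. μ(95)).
μ(95) = 1

Factor n = 95 = 5 · 19. μ(n) = 0 if any exponent ≥ 2 (not squarefree); otherwise μ(n) = (−1)^{ω(n)} where ω(n) is the number of distinct prime factors. Applying: μ(95) = 1.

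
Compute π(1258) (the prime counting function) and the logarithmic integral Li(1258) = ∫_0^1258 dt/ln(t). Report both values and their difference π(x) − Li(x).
π(1258) = 204;  Li(1258) ≈ 214.33;  π(x) − Li(x) ≈ -10.33.

Direct count of primes ≤ 1258 gives π(1258) = 204. Numerical evaluation of the logarithmic integral gives Li(1258) ≈ 214.33. The difference π(x) − Li(x) ≈ -10.33 is typically negative for small/moderate x (Li(x) overestimates), though Littlewood's theorem shows this sign changes infinitely often.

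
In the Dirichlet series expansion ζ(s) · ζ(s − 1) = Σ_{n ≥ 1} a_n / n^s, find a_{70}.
σ(70) = 144

In the product (Σ m^0/m^s)(Σ k / k^s) = Σ (Σ_{d | n} d) / n^s, the coefficient of 1/n^s is σ(n) = Σ_{d | n} d. For n = 70, divisors are [1, 2, 5, 7, 10, 14, 35, 70]; summing: σ(70) = 144.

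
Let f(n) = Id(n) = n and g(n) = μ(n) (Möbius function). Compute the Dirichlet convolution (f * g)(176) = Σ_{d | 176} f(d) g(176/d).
(Id * μ)(176) = 80

Divisors of 176: [1, 2, 4, 8, 11, 16, 22, 44, 88, 176]. For each d | 176:
  d = 1: Id(1) · μ(176/1) = 1 · 0 = 0
  d = 2: Id(2) · μ(176/2) = 2 · 0 = 0
  d = 4: Id(4) · μ(176/4) = 4 · 0 = 0
  d = 8: Id(8) · μ(176/8) = 8 · 1 = 8
  d = 11: Id(11) · μ(176/11) = 11 · 0 = 0
  d = 16: Id(16) · μ(176/16) = 16 · -1 = -16
  d = 22: Id(22) · μ(176/22) = 22 · 0 = 0
  d = 44: Id(44) · μ(176/44) = 44 · 0 = 0
  d = 88: Id(88) · μ(176/88) = 88 · -1 = -88
  d = 176: Id(176) · μ(176/176) = 176 · 1 = 176
Summing: (Id * μ)(176) = 0 + 0 + 0 + 8 + 0 + -16 + 0 + 0 + -88 + 176 = 80.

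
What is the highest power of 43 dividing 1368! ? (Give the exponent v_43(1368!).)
v_43(1368!) = 31

Legendre's formula: v_p(n!) = Σ_{k ≥ 1} ⌊n / p^k⌋. For p = 43, n = 1368, the terms are:
  ⌊1368/43^1⌋ = ⌊1368/43⌋ = 31
(the next term ⌊1368/43^2⌋ = 0, terminating the sum). Summing: v_43(1368!) = 31 = 31.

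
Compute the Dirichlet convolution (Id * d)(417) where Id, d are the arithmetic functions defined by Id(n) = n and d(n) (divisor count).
(Id * d)(417) = 705

Divisors of 417: [1, 3, 139, 417]. For each d | 417:
  d = 1: Id(1) · d(417/1) = 1 · 4 = 4
  d = 3: Id(3) · d(417/3) = 3 · 2 = 6
  d = 139: Id(139) · d(417/139) = 139 · 2 = 278
  d = 417: Id(417) · d(417/417) = 417 · 1 = 417
Summing: (Id * d)(417) = 4 + 6 + 278 + 417 = 705.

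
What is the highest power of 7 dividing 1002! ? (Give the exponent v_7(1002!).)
v_7(1002!) = 165

Legendre's formula: v_p(n!) = Σ_{k ≥ 1} ⌊n / p^k⌋. For p = 7, n = 1002, the terms are:
  ⌊1002/7^1⌋ = ⌊1002/7⌋ = 143
  ⌊1002/7^2⌋ = ⌊1002/49⌋ = 20
  ⌊1002/7^3⌋ = ⌊1002/343⌋ = 2
(the next term ⌊1002/7^4⌋ = 0, terminating the sum). Summing: v_7(1002!) = 143 + 20 + 2 = 165.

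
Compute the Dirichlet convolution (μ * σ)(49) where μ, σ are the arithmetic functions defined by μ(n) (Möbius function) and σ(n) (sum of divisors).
(μ * σ)(49) = 49

Divisors of 49: [1, 7, 49]. For each d | 49:
  d = 1: μ(1) · σ(49/1) = 1 · 57 = 57
  d = 7: μ(7) · σ(49/7) = -1 · 8 = -8
  d = 49: μ(49) · σ(49/49) = 0 · 1 = 0
Summing: (μ * σ)(49) = 57 + -8 + 0 = 49.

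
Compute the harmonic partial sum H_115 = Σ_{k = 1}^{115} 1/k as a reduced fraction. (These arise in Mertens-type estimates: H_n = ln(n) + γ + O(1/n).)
H_115 = 92573227274776723505600817476549419778817513966049/17379782769567790172972927968296006432665936992320

Direct summation: H_115 = 1 + 1/2 + ... + 1/115. The least common denominator is lcm(1, ..., 115) = 955888052326228459513511038256280353796626534577600; over this denominator the numerator is 955888052326228459513511038256280353796626534577600 + 477944026163114229756755519128140176898313267288800 + 318629350775409486504503679418760117932208844859200 + 238972013081557114878377759564070088449156633644400 + 191177610465245691902702207651256070759325306915520 + 159314675387704743252251839709380058966104422429600 + 136555436046604065644787291179468621970946647796800 + 119486006540778557439188879782035044224578316822200 + 106209783591803162168167893139586705977402948286400 + 95588805232622845951351103825628035379662653457760 + 86898913847838950864864639841480032163329684961600 + 79657337693852371626125919854690029483052211214800 + 73529850178940650731808541404329257984355887275200 + 68277718023302032822393645589734310985473323898400 + 63725870155081897300900735883752023586441768971840 + 59743003270389278719594439891017522112289158411100 + 56228708960366379971383002250369432576272149092800 + 53104891795901581084083946569793352988701474143200 + 50309897490854129448079528329277913357717186030400 + 47794402616311422975675551912814017689831326728880 + 45518478682201355214929097059822873990315549265600 + 43449456923919475432432319920740016081664842480800 + 41560350101140367804935262532881754512896805851200 + 39828668846926185813062959927345014741526105607400 + 38235522093049138380540441530251214151865061383104 + 36764925089470325365904270702164628992177943637600 + 35403261197267720722722631046528901992467649428800 + 34138859011651016411196822794867155492736661949200 + 32961656976766498603914173732975184613676777054400 + 31862935077540948650450367941876011793220884485920 + 30835098462136401919790678653428398509568597889600 + 29871501635194639359797219945508761056144579205550 + 28966304615946316954954879947160010721109894987200 + 28114354480183189985691501125184716288136074546400 + 27311087209320813128957458235893724394189329559360 + 26552445897950790542041973284896676494350737071600 + 25834812225033201608473271304223793345854771204800 + 25154948745427064724039764164638956678858593015200 + 24509950059646883577269513801443085994785295758400 + 23897201308155711487837775956407008844915663364440 + 23314342739664108768622220445275130580405525233600 + 22759239341100677607464548529911436995157774632800 + 22229954705261126965430489261773961716200617083200 + 21724728461959737716216159960370008040832421240400 + 21241956718360632433633578627917341195480589657280 + 20780175050570183902467631266440877256448402925600 + 20338043666515499138585341239495326676523968820800 + 19914334423463092906531479963672507370763052803700 + 19507919435229152234969613025638374567278092542400 + 19117761046524569190270220765125607075932530691552 + 18742902986788793323794334083456477525424049697600 + 18382462544735162682952135351082314496088971818800 + 18035623628796763387047378080307176486728802539200 + 17701630598633860361361315523264450996233824714400 + 17379782769567790172972927968296006432665936992320 + 17069429505825508205598411397433577746368330974600 + 16769965830284709816026509443092637785905728676800 + 16480828488383249301957086866487592306838388527200 + 16201492412308956940906966750106446674519093806400 + 15931467538770474325225183970938005896610442242960 + 15670295939774237041205098987807874652403713681600 + 15417549231068200959895339326714199254784298944800 + 15172826227400451738309699019940957996771849755200 + 14935750817597319679898609972754380528072289602775 + 14705970035788130146361708280865851596871177455040 + 14483152307973158477477439973580005360554947493600 + 14266985855615350141992702063526572444725769172800 + 14057177240091594992845750562592358144068037273200 + 13853450033713455934978420844293918170965601950400 + 13655543604660406564478729117946862197094664779680 + 13463212004594767035401563919102540194318683585600 + 13276222948975395271020986642448338247175368535800 + 13094356881181211774157685455565484298583925131200 + 12917406112516600804236635652111896672927385602400 + 12745174031016379460180147176750404717288353794368 + 12577474372713532362019882082319478339429296507600 + 12414130549691278694980662834497147451904240708800 + 12254975029823441788634756900721542997392647879200 + 12099848763623145057133051117168105744261095374400 + 11948600654077855743918887978203504422457831682220 + 11801087065755906907574210348842967330822549809600 + 11657171369832054384311110222637565290202762616800 + 11516723522002752524259169135617835587911163067200 + 11379619670550338803732274264955718497578887316400 + 11245741792073275994276600450073886515254429818560 + 11114977352630563482715244630886980858100308541600 + 10987218992255499534638057910991728204558925684800 + 10862364230979868858108079980185004020416210620200 + 10740315194676724264196753238834610716816028478400 + 10620978359180316216816789313958670597740294828640 + 10504264311277235818829791629189893997765126753600 + 10390087525285091951233815633220438628224201462800 + 10278366154045467306596892884476132836522865963200 + 10169021833257749569292670619747663338261984410400 + 10061979498170825889615905665855582671543437206080 + 9957167211731546453265739981836253685381526401850 + 9854516003363179994984649878930725296872438500800 + 9753959717614576117484806512819187283639046271200 + 9655434871982105651651626649053336907036631662400 + 9558880523262284595135110382562803537966265345776 + 9464238141843846133797138992636439146501252817600 + 9371451493394396661897167041728238762712024848800 + 9280466527439111257412728526760003434918704219200 + 9191231272367581341476067675541157248044485909400 + 9103695736440271042985819411964574798063109853120 + 9017811814398381693523689040153588243364401269600 + 8933533199310546350593561105198881811183425556800 + 8850815299316930180680657761632225498116912357200 + 8769615158956224399206523286754865631161711326400 + 8689891384783895086486463984148003216332968496160 + 8611604075011067202824423768074597781951590401600 + 8534714752912754102799205698716788873184165487300 + 8459186303771933270031071135011330564571916235200 + 8384982915142354908013254721546318892952864338400 + 8312070020228073560987052506576350902579361170240 = 5091527500112719792808044961210218087834963268132695, so H_115 = 5091527500112719792808044961210218087834963268132695/955888052326228459513511038256280353796626534577600; reducing by gcd(5091527500112719792808044961210218087834963268132695, 955888052326228459513511038256280353796626534577600) = 55 gives 92573227274776723505600817476549419778817513966049/17379782769567790172972927968296006432665936992320 ≈ 5.32649. (The PNT-adjacent estimate ln(115) + γ ≈ 5.32215 matches within O(1/n).)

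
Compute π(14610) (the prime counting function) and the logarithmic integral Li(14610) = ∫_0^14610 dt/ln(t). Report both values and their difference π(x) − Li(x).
π(14610) = 1710;  Li(14610) ≈ 1736.01;  π(x) − Li(x) ≈ -26.01.

Direct count of primes ≤ 14610 gives π(14610) = 1710. Numerical evaluation of the logarithmic integral gives Li(14610) ≈ 1736.01. The difference π(x) − Li(x) ≈ -26.01 is typically negative for small/moderate x (Li(x) overestimates), though Littlewood's theorem shows this sign changes infinitely often.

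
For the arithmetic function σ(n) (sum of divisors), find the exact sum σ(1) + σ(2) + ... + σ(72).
Σ_{n ≤ 72} σ(n) = 4332

Compute σ(n) for each 1 ≤ n ≤ 72: σ(1) = 1, σ(2) = 3, σ(3) = 4, σ(4) = 7, σ(5) = 6, σ(6) = 12, σ(7) = 8, σ(8) = 15, σ(9) = 13, σ(10) = 18, σ(11) = 12, σ(12) = 28, σ(13) = 14, σ(14) = 24, σ(15) = 24, σ(16) = 31, σ(17) = 18, σ(18) = 39, σ(19) = 20, σ(20) = 42, σ(21) = 32, σ(22) = 36, σ(23) = 24, σ(24) = 60, σ(25) = 31, σ(26) = 42, σ(27) = 40, σ(28) = 56, σ(29) = 30, σ(30) = 72, σ(31) = 32, σ(32) = 63, σ(33) = 48, σ(34) = 54, σ(35) = 48, σ(36) = 91, σ(37) = 38, σ(38) = 60, σ(39) = 56, σ(40) = 90, σ(41) = 42, σ(42) = 96, σ(43) = 44, σ(44) = 84, σ(45) = 78, σ(46) = 72, σ(47) = 48, σ(48) = 124, σ(49) = 57, σ(50) = 93, σ(51) = 72, σ(52) = 98, σ(53) = 54, σ(54) = 120, σ(55) = 72, σ(56) = 120, σ(57) = 80, σ(58) = 90, σ(59) = 60, σ(60) = 168, σ(61) = 62, σ(62) = 96, σ(63) = 104, σ(64) = 127, σ(65) = 84, σ(66) = 144, σ(67) = 68, σ(68) = 126, σ(69) = 96, σ(70) = 144, σ(71) = 72, σ(72) = 195. Summing all 72 values: 4332. (Average order: Σ_{n ≤ x} σ(n) ~ (π²/12) x². For x = 72, (π²/12)·72² ≈ 4263.67.)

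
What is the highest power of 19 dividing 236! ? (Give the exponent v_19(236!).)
v_19(236!) = 12

Legendre's formula: v_p(n!) = Σ_{k ≥ 1} ⌊n / p^k⌋. For p = 19, n = 236, the terms are:
  ⌊236/19^1⌋ = ⌊236/19⌋ = 12
(the next term ⌊236/19^2⌋ = 0, terminating the sum). Summing: v_19(236!) = 12 = 12.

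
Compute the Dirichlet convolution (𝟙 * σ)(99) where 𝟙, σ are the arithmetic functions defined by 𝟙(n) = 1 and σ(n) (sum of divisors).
(𝟙 * σ)(99) = 234

Divisors of 99: [1, 3, 9, 11, 33, 99]. For each d | 99:
  d = 1: 𝟙(1) · σ(99/1) = 1 · 156 = 156
  d = 3: 𝟙(3) · σ(99/3) = 1 · 48 = 48
  d = 9: 𝟙(9) · σ(99/9) = 1 · 12 = 12
  d = 11: 𝟙(11) · σ(99/11) = 1 · 13 = 13
  d = 33: 𝟙(33) · σ(99/33) = 1 · 4 = 4
  d = 99: 𝟙(99) · σ(99/99) = 1 · 1 = 1
Summing: (𝟙 * σ)(99) = 156 + 48 + 12 + 13 + 4 + 1 = 234.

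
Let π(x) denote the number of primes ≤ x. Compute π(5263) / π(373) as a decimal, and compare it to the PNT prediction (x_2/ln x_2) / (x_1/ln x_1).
π(5263)/π(373) = 698/74 ≈ 9.4324;  PNT prediction ≈ 9.7512.

π(373) = 74 and π(5263) = 698, so π(5263)/π(373) ≈ 9.4324. The PNT-predicted ratio is (5263/ln(5263)) / (373/ln(373)) ≈ 9.7512. The two agree to within a few percent, as expected.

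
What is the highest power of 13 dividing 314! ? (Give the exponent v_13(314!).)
v_13(314!) = 25

Legendre's formula: v_p(n!) = Σ_{k ≥ 1} ⌊n / p^k⌋. For p = 13, n = 314, the terms are:
  ⌊314/13^1⌋ = ⌊314/13⌋ = 24
  ⌊314/13^2⌋ = ⌊314/169⌋ = 1
(the next term ⌊314/13^3⌋ = 0, terminating the sum). Summing: v_13(314!) = 24 + 1 = 25.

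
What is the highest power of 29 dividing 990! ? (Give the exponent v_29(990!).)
v_29(990!) = 35

Legendre's formula: v_p(n!) = Σ_{k ≥ 1} ⌊n / p^k⌋. For p = 29, n = 990, the terms are:
  ⌊990/29^1⌋ = ⌊990/29⌋ = 34
  ⌊990/29^2⌋ = ⌊990/841⌋ = 1
(the next term ⌊990/29^3⌋ = 0, terminating the sum). Summing: v_29(990!) = 34 + 1 = 35.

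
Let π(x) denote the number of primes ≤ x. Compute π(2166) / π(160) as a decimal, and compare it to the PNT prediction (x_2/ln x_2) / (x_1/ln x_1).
π(2166)/π(160) = 326/37 ≈ 8.8108;  PNT prediction ≈ 8.9452.

π(160) = 37 and π(2166) = 326, so π(2166)/π(160) ≈ 8.8108. The PNT-predicted ratio is (2166/ln(2166)) / (160/ln(160)) ≈ 8.9452. The two agree to within a few percent, as expected.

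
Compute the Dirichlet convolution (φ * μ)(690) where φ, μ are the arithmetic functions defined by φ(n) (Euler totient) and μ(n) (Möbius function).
(φ * μ)(690) = 0

Divisors of 690: [1, 2, 3, 5, 6, 10, 15, 23, 30, 46, 69, 115, 138, 230, 345, 690]. For each d | 690:
  d = 1: φ(1) · μ(690/1) = 1 · 1 = 1
  d = 2: φ(2) · μ(690/2) = 1 · -1 = -1
  d = 3: φ(3) · μ(690/3) = 2 · -1 = -2
  d = 5: φ(5) · μ(690/5) = 4 · -1 = -4
  d = 6: φ(6) · μ(690/6) = 2 · 1 = 2
  d = 10: φ(10) · μ(690/10) = 4 · 1 = 4
  d = 15: φ(15) · μ(690/15) = 8 · 1 = 8
  d = 23: φ(23) · μ(690/23) = 22 · -1 = -22
  d = 30: φ(30) · μ(690/30) = 8 · -1 = -8
  d = 46: φ(46) · μ(690/46) = 22 · 1 = 22
  d = 69: φ(69) · μ(690/69) = 44 · 1 = 44
  d = 115: φ(115) · μ(690/115) = 88 · 1 = 88
  d = 138: φ(138) · μ(690/138) = 44 · -1 = -44
  d = 230: φ(230) · μ(690/230) = 88 · -1 = -88
  d = 345: φ(345) · μ(690/345) = 176 · -1 = -176
  d = 690: φ(690) · μ(690/690) = 176 · 1 = 176
Summing: (φ * μ)(690) = 1 + -1 + -2 + -4 + 2 + 4 + 8 + -22 + -8 + 22 + 44 + 88 + -44 + -88 + -176 + 176 = 0.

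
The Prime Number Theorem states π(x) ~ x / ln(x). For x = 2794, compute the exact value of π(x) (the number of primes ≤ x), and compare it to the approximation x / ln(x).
π(2794) = 406;  x/ln(x) ≈ 352.10;  relative error ≈ 13.28%.

Directly count primes up to 2794: π(2794) = 406. The PNT approximation gives 2794/ln(2794) ≈ 2794/7.93523 ≈ 352.10. Relative error (π(x) − x/ln(x)) / π(x) ≈ 13.28%; the approximation is known to undercount slightly (Li(x) is a better estimate).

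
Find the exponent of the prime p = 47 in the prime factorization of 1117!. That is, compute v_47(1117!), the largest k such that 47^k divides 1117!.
v_47(1117!) = 23

Legendre's formula: v_p(n!) = Σ_{k ≥ 1} ⌊n / p^k⌋. For p = 47, n = 1117, the terms are:
  ⌊1117/47^1⌋ = ⌊1117/47⌋ = 23
(the next term ⌊1117/47^2⌋ = 0, terminating the sum). Summing: v_47(1117!) = 23 = 23.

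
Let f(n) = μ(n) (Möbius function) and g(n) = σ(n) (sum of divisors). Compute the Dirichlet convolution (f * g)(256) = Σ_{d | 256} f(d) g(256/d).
(μ * σ)(256) = 256

Divisors of 256: [1, 2, 4, 8, 16, 32, 64, 128, 256]. For each d | 256:
  d = 1: μ(1) · σ(256/1) = 1 · 511 = 511
  d = 2: μ(2) · σ(256/2) = -1 · 255 = -255
  d = 4: μ(4) · σ(256/4) = 0 · 127 = 0
  d = 8: μ(8) · σ(256/8) = 0 · 63 = 0
  d = 16: μ(16) · σ(256/16) = 0 · 31 = 0
  d = 32: μ(32) · σ(256/32) = 0 · 15 = 0
  d = 64: μ(64) · σ(256/64) = 0 · 7 = 0
  d = 128: μ(128) · σ(256/128) = 0 · 3 = 0
  d = 256: μ(256) · σ(256/256) = 0 · 1 = 0
Summing: (μ * σ)(256) = 511 + -255 + 0 + 0 + 0 + 0 + 0 + 0 + 0 = 256.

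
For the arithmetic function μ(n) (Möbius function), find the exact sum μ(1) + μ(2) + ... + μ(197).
Σ_{n ≤ 197} μ(n) = -7

Compute μ(n) for each 1 ≤ n ≤ 197: μ(1) = 1, μ(2) = -1, μ(3) = -1, μ(4) = 0, μ(5) = -1, μ(6) = 1, μ(7) = -1, μ(8) = 0, μ(9) = 0, μ(10) = 1, μ(11) = -1, μ(12) = 0, μ(13) = -1, μ(14) = 1, μ(15) = 1, μ(16) = 0, μ(17) = -1, μ(18) = 0, μ(19) = -1, μ(20) = 0, μ(21) = 1, μ(22) = 1, μ(23) = -1, μ(24) = 0, μ(25) = 0, μ(26) = 1, μ(27) = 0, μ(28) = 0, μ(29) = -1, μ(30) = -1, μ(31) = -1, μ(32) = 0, μ(33) = 1, μ(34) = 1, μ(35) = 1, μ(36) = 0, μ(37) = -1, μ(38) = 1, μ(39) = 1, μ(40) = 0, μ(41) = -1, μ(42) = -1, μ(43) = -1, μ(44) = 0, μ(45) = 0, μ(46) = 1, μ(47) = -1, μ(48) = 0, μ(49) = 0, μ(50) = 0, μ(51) = 1, μ(52) = 0, μ(53) = -1, μ(54) = 0, μ(55) = 1, μ(56) = 0, μ(57) = 1, μ(58) = 1, μ(59) = -1, μ(60) = 0, μ(61) = -1, μ(62) = 1, μ(63) = 0, μ(64) = 0, μ(65) = 1, μ(66) = -1, μ(67) = -1, μ(68) = 0, μ(69) = 1, μ(70) = -1, μ(71) = -1, μ(72) = 0, μ(73) = -1, μ(74) = 1, μ(75) = 0, μ(76) = 0, μ(77) = 1, μ(78) = -1, μ(79) = -1, μ(80) = 0, μ(81) = 0, μ(82) = 1, μ(83) = -1, μ(84) = 0, μ(85) = 1, μ(86) = 1, μ(87) = 1, μ(88) = 0, μ(89) = -1, μ(90) = 0, μ(91) = 1, μ(92) = 0, μ(93) = 1, μ(94) = 1, μ(95) = 1, μ(96) = 0, μ(97) = -1, μ(98) = 0, μ(99) = 0, μ(100) = 0, μ(101) = -1, μ(102) = -1, μ(103) = -1, μ(104) = 0, μ(105) = -1, μ(106) = 1, μ(107) = -1, μ(108) = 0, μ(109) = -1, μ(110) = -1, μ(111) = 1, μ(112) = 0, μ(113) = -1, μ(114) = -1, μ(115) = 1, μ(116) = 0, μ(117) = 0, μ(118) = 1, μ(119) = 1, μ(120) = 0, μ(121) = 0, μ(122) = 1, μ(123) = 1, μ(124) = 0, μ(125) = 0, μ(126) = 0, μ(127) = -1, μ(128) = 0, μ(129) = 1, μ(130) = -1, μ(131) = -1, μ(132) = 0, μ(133) = 1, μ(134) = 1, μ(135) = 0, μ(136) = 0, μ(137) = -1, μ(138) = -1, μ(139) = -1, μ(140) = 0, μ(141) = 1, μ(142) = 1, μ(143) = 1, μ(144) = 0, μ(145) = 1, μ(146) = 1, μ(147) = 0, μ(148) = 0, μ(149) = -1, μ(150) = 0, μ(151) = -1, μ(152) = 0, μ(153) = 0, μ(154) = -1, μ(155) = 1, μ(156) = 0, μ(157) = -1, μ(158) = 1, μ(159) = 1, μ(160) = 0, μ(161) = 1, μ(162) = 0, μ(163) = -1, μ(164) = 0, μ(165) = -1, μ(166) = 1, μ(167) = -1, μ(168) = 0, μ(169) = 0, μ(170) = -1, μ(171) = 0, μ(172) = 0, μ(173) = -1, μ(174) = -1, μ(175) = 0, μ(176) = 0, μ(177) = 1, μ(178) = 1, μ(179) = -1, μ(180) = 0, μ(181) = -1, μ(182) = -1, μ(183) = 1, μ(184) = 0, μ(185) = 1, μ(186) = -1, μ(187) = 1, μ(188) = 0, μ(189) = 0, μ(190) = -1, μ(191) = -1, μ(192) = 0, μ(193) = -1, μ(194) = 1, μ(195) = -1, μ(196) = 0, μ(197) = -1. Summing all 197 values: -7. (Mertens function M(x) = Σ_{n ≤ x} μ(n); on average M(x) should be small (PNT ⟺ M(x) = o(x)).)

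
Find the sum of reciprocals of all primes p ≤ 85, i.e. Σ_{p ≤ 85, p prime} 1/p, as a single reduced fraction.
Σ 1/p = 475714535349241099037539188841003/267064515689275851355624017992790

π(85) = 23, so the primes ≤ 85 are [2, 3, 5, 7, 11, 13, 17, 19, 23, 29, 31, 37, 41, 43, 47, 53, 59, 61, 67, 71, 73, 79, 83]. Summing 1/p over these primes: 475714535349241099037539188841003/267064515689275851355624017992790 ≈ 1.7813. Mertens estimate ln ln(85) + 0.2615 ≈ 1.7527.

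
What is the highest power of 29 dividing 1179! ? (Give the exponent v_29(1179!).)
v_29(1179!) = 41

Legendre's formula: v_p(n!) = Σ_{k ≥ 1} ⌊n / p^k⌋. For p = 29, n = 1179, the terms are:
  ⌊1179/29^1⌋ = ⌊1179/29⌋ = 40
  ⌊1179/29^2⌋ = ⌊1179/841⌋ = 1
(the next term ⌊1179/29^3⌋ = 0, terminating the sum). Summing: v_29(1179!) = 40 + 1 = 41.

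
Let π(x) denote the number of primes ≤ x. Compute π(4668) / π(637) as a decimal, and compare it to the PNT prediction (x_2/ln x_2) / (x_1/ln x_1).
π(4668)/π(637) = 631/115 ≈ 5.4870;  PNT prediction ≈ 5.6005.

π(637) = 115 and π(4668) = 631, so π(4668)/π(637) ≈ 5.4870. The PNT-predicted ratio is (4668/ln(4668)) / (637/ln(637)) ≈ 5.6005. The two agree to within a few percent, as expected.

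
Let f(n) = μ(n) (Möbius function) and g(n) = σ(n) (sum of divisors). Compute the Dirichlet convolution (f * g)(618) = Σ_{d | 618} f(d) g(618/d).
(μ * σ)(618) = 618

Divisors of 618: [1, 2, 3, 6, 103, 206, 309, 618]. For each d | 618:
  d = 1: μ(1) · σ(618/1) = 1 · 1248 = 1248
  d = 2: μ(2) · σ(618/2) = -1 · 416 = -416
  d = 3: μ(3) · σ(618/3) = -1 · 312 = -312
  d = 6: μ(6) · σ(618/6) = 1 · 104 = 104
  d = 103: μ(103) · σ(618/103) = -1 · 12 = -12
  d = 206: μ(206) · σ(618/206) = 1 · 4 = 4
  d = 309: μ(309) · σ(618/309) = 1 · 3 = 3
  d = 618: μ(618) · σ(618/618) = -1 · 1 = -1
Summing: (μ * σ)(618) = 1248 + -416 + -312 + 104 + -12 + 4 + 3 + -1 = 618.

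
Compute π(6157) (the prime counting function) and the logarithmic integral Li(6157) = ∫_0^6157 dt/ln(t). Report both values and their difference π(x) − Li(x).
π(6157) = 802;  Li(6157) ≈ 818.43;  π(x) − Li(x) ≈ -16.43.

Direct count of primes ≤ 6157 gives π(6157) = 802. Numerical evaluation of the logarithmic integral gives Li(6157) ≈ 818.43. The difference π(x) − Li(x) ≈ -16.43 is typically negative for small/moderate x (Li(x) overestimates), though Littlewood's theorem shows this sign changes infinitely often.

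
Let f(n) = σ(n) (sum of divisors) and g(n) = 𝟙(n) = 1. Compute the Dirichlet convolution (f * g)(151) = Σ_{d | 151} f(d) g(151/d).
(σ * 𝟙)(151) = 153

Divisors of 151: [1, 151]. For each d | 151:
  d = 1: σ(1) · 𝟙(151/1) = 1 · 1 = 1
  d = 151: σ(151) · 𝟙(151/151) = 152 · 1 = 152
Summing: (σ * 𝟙)(151) = 1 + 152 = 153.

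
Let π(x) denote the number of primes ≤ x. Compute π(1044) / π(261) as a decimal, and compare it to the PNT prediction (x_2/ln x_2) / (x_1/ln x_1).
π(1044)/π(261) = 175/55 ≈ 3.1818;  PNT prediction ≈ 3.2022.

π(261) = 55 and π(1044) = 175, so π(1044)/π(261) ≈ 3.1818. The PNT-predicted ratio is (1044/ln(1044)) / (261/ln(261)) ≈ 3.2022. The two agree to within a few percent, as expected.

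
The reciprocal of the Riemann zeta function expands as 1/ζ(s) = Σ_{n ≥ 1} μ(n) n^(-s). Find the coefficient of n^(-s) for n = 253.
μ(253) = 1

Factor n = 253 = 11 · 23. μ(n) = 0 if any exponent ≥ 2 (not squarefree); otherwise μ(n) = (−1)^{ω(n)} where ω(n) is the number of distinct prime factors. Applying: μ(253) = 1.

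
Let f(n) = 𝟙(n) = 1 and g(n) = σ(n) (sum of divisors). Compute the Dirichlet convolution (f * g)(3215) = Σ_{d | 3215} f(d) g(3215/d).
(𝟙 * σ)(3215) = 4515

Divisors of 3215: [1, 5, 643, 3215]. For each d | 3215:
  d = 1: 𝟙(1) · σ(3215/1) = 1 · 3864 = 3864
  d = 5: 𝟙(5) · σ(3215/5) = 1 · 644 = 644
  d = 643: 𝟙(643) · σ(3215/643) = 1 · 6 = 6
  d = 3215: 𝟙(3215) · σ(3215/3215) = 1 · 1 = 1
Summing: (𝟙 * σ)(3215) = 3864 + 644 + 6 + 1 = 4515.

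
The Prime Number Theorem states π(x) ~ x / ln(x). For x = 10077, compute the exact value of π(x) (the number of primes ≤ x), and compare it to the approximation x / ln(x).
π(10077) = 1236;  x/ln(x) ≈ 1093.19;  relative error ≈ 11.55%.

Directly count primes up to 10077: π(10077) = 1236. The PNT approximation gives 10077/ln(10077) ≈ 10077/9.21801 ≈ 1093.19. Relative error (π(x) − x/ln(x)) / π(x) ≈ 11.55%; the approximation is known to undercount slightly (Li(x) is a better estimate).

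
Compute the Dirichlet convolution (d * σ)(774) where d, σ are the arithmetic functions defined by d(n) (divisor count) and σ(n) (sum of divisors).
(d * σ)(774) = 5520

Divisors of 774: [1, 2, 3, 6, 9, 18, 43, 86, 129, 258, 387, 774]. For each d | 774:
  d = 1: d(1) · σ(774/1) = 1 · 1716 = 1716
  d = 2: d(2) · σ(774/2) = 2 · 572 = 1144
  d = 3: d(3) · σ(774/3) = 2 · 528 = 1056
  d = 6: d(6) · σ(774/6) = 4 · 176 = 704
  d = 9: d(9) · σ(774/9) = 3 · 132 = 396
  d = 18: d(18) · σ(774/18) = 6 · 44 = 264
  d = 43: d(43) · σ(774/43) = 2 · 39 = 78
  d = 86: d(86) · σ(774/86) = 4 · 13 = 52
  d = 129: d(129) · σ(774/129) = 4 · 12 = 48
  d = 258: d(258) · σ(774/258) = 8 · 4 = 32
  d = 387: d(387) · σ(774/387) = 6 · 3 = 18
  d = 774: d(774) · σ(774/774) = 12 · 1 = 12
Summing: (d * σ)(774) = 1716 + 1144 + 1056 + 704 + 396 + 264 + 78 + 52 + 48 + 32 + 18 + 12 = 5520.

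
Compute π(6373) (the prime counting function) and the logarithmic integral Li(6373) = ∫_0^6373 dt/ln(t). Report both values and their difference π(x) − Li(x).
π(6373) = 831;  Li(6373) ≈ 843.14;  π(x) − Li(x) ≈ -12.14.

Direct count of primes ≤ 6373 gives π(6373) = 831. Numerical evaluation of the logarithmic integral gives Li(6373) ≈ 843.14. The difference π(x) − Li(x) ≈ -12.14 is typically negative for small/moderate x (Li(x) overestimates), though Littlewood's theorem shows this sign changes infinitely often.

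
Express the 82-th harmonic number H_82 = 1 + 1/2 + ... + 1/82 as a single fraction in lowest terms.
H_82 = 44139711531918267321142140457772773/8845597978580177157715301537899200

Direct summation: H_82 = 1 + 1/2 + ... + 1/82. The least common denominator is lcm(1, ..., 82) = 97301577764381948734868316916891200; over this denominator the numerator is 97301577764381948734868316916891200 + 48650788882190974367434158458445600 + 32433859254793982911622772305630400 + 24325394441095487183717079229222800 + 19460315552876389746973663383378240 + 16216929627396991455811386152815200 + 13900225394911706962124045273841600 + 12162697220547743591858539614611400 + 10811286418264660970540924101876800 + 9730157776438194873486831691689120 + 8845597978580177157715301537899200 + 8108464813698495727905693076407600 + 7484736751106303748836024378222400 + 6950112697455853481062022636920800 + 6486771850958796582324554461126080 + 6081348610273871795929269807305700 + 5723622221434232278521665700993600 + 5405643209132330485270462050938400 + 5121135671809576249203595627204800 + 4865078888219097436743415845844560 + 4633408464970568987374681757947200 + 4422798989290088578857650768949600 + 4230503381060084727602970300734400 + 4054232406849247863952846538203800 + 3892063110575277949394732676675648 + 3742368375553151874418012189111200 + 3603762139421553656846974700625600 + 3475056348727926740531011318460400 + 3355226819461446508098907479892800 + 3243385925479398291162277230563040 + 3138760573044578991447365061835200 + 3040674305136935897964634903652850 + 2948532659526725719238433845966400 + 2861811110717116139260832850496800 + 2780045078982341392424809054768320 + 2702821604566165242635231025469200 + 2629772372010322938780224781537600 + 2560567835904788124601797813602400 + 2494912250368767916278674792740800 + 2432539444109548718371707922922280 + 2373209213765413383777276022363200 + 2316704232485284493687340878973600 + 2262827389869347644996937602718400 + 2211399494645044289428825384474800 + 2162257283652932194108184820375360 + 2115251690530042363801485150367200 + 2070246335412381887975921636529600 + 2027116203424623931976423269101900 + 1985746484987386708874863610548800 + 1946031555287638974697366338337824 + 1907874073811410759507221900331200 + 1871184187776575937209006094555600 + 1835878825743055636506949375790400 + 1801881069710776828423487350312800 + 1769119595716035431543060307579840 + 1737528174363963370265505659230200 + 1707045223936525416401198542401600 + 1677613409730723254049453739946400 + 1649179284142066927709632490116800 + 1621692962739699145581138615281520 + 1595107832202982766145382244539200 + 1569380286522289495723682530917600 + 1544469488323522995791560585982400 + 1520337152568467948982317451826425 + 1496947350221260749767204875644480 + 1474266329763362859619216922983200 + 1452262354692267891565198759953600 + 1430905555358558069630416425248400 + 1410167793686694909200990100244800 + 1390022539491170696212404527384160 + 1370444757244816179364342491787200 + 1351410802283082621317615512734600 + 1332898325539478749792716670094400 + 1314886186005161469390112390768800 + 1297354370191759316464910892225216 + 1280283917952394062300898906801200 + 1263656854082882451102185933985600 + 1247456125184383958139337396370400 + 1231665541321290490314788821732800 + 1216269722054774359185853961461140 + 1201254046473851218948991566875200 + 1186604606882706691888638011181600 = 485536826851100940532563545035500503, so H_82 = 485536826851100940532563545035500503/97301577764381948734868316916891200; reducing by gcd(485536826851100940532563545035500503, 97301577764381948734868316916891200) = 11 gives 44139711531918267321142140457772773/8845597978580177157715301537899200 ≈ 4.99002. (The PNT-adjacent estimate ln(82) + γ ≈ 4.98393 matches within O(1/n).)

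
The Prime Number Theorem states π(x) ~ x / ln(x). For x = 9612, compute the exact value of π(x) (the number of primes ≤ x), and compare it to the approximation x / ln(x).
π(9612) = 1185;  x/ln(x) ≈ 1048.11;  relative error ≈ 11.55%.

Directly count primes up to 9612: π(9612) = 1185. The PNT approximation gives 9612/ln(9612) ≈ 9612/9.17077 ≈ 1048.11. Relative error (π(x) − x/ln(x)) / π(x) ≈ 11.55%; the approximation is known to undercount slightly (Li(x) is a better estimate).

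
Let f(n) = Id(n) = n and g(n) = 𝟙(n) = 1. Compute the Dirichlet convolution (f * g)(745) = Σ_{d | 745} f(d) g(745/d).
(Id * 𝟙)(745) = 900

Divisors of 745: [1, 5, 149, 745]. For each d | 745:
  d = 1: Id(1) · 𝟙(745/1) = 1 · 1 = 1
  d = 5: Id(5) · 𝟙(745/5) = 5 · 1 = 5
  d = 149: Id(149) · 𝟙(745/149) = 149 · 1 = 149
  d = 745: Id(745) · 𝟙(745/745) = 745 · 1 = 745
Summing: (Id * 𝟙)(745) = 1 + 5 + 149 + 745 = 900.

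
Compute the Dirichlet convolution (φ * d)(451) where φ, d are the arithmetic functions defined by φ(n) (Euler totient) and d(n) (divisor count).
(φ * d)(451) = 504

Divisors of 451: [1, 11, 41, 451]. For each d | 451:
  d = 1: φ(1) · d(451/1) = 1 · 4 = 4
  d = 11: φ(11) · d(451/11) = 10 · 2 = 20
  d = 41: φ(41) · d(451/41) = 40 · 2 = 80
  d = 451: φ(451) · d(451/451) = 400 · 1 = 400
Summing: (φ * d)(451) = 4 + 20 + 80 + 400 = 504.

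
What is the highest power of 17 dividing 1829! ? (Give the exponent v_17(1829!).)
v_17(1829!) = 113

Legendre's formula: v_p(n!) = Σ_{k ≥ 1} ⌊n / p^k⌋. For p = 17, n = 1829, the terms are:
  ⌊1829/17^1⌋ = ⌊1829/17⌋ = 107
  ⌊1829/17^2⌋ = ⌊1829/289⌋ = 6
(the next term ⌊1829/17^3⌋ = 0, terminating the sum). Summing: v_17(1829!) = 107 + 6 = 113.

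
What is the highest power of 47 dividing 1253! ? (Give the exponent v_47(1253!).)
v_47(1253!) = 26

Legendre's formula: v_p(n!) = Σ_{k ≥ 1} ⌊n / p^k⌋. For p = 47, n = 1253, the terms are:
  ⌊1253/47^1⌋ = ⌊1253/47⌋ = 26
(the next term ⌊1253/47^2⌋ = 0, terminating the sum). Summing: v_47(1253!) = 26 = 26.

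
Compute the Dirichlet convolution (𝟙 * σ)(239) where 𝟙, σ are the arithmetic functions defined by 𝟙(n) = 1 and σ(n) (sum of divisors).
(𝟙 * σ)(239) = 241

Divisors of 239: [1, 239]. For each d | 239:
  d = 1: 𝟙(1) · σ(239/1) = 1 · 240 = 240
  d = 239: 𝟙(239) · σ(239/239) = 1 · 1 = 1
Summing: (𝟙 * σ)(239) = 240 + 1 = 241.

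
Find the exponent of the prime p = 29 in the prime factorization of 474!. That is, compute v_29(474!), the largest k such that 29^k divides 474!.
v_29(474!) = 16

Legendre's formula: v_p(n!) = Σ_{k ≥ 1} ⌊n / p^k⌋. For p = 29, n = 474, the terms are:
  ⌊474/29^1⌋ = ⌊474/29⌋ = 16
(the next term ⌊474/29^2⌋ = 0, terminating the sum). Summing: v_29(474!) = 16 = 16.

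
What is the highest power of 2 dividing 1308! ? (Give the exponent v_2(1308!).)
v_2(1308!) = 1303

Legendre's formula: v_p(n!) = Σ_{k ≥ 1} ⌊n / p^k⌋. For p = 2, n = 1308, the terms are:
  ⌊1308/2^1⌋ = ⌊1308/2⌋ = 654
  ⌊1308/2^2⌋ = ⌊1308/4⌋ = 327
  ⌊1308/2^3⌋ = ⌊1308/8⌋ = 163
  ⌊1308/2^4⌋ = ⌊1308/16⌋ = 81
  ⌊1308/2^5⌋ = ⌊1308/32⌋ = 40
  ⌊1308/2^6⌋ = ⌊1308/64⌋ = 20
  ⌊1308/2^7⌋ = ⌊1308/128⌋ = 10
  ⌊1308/2^8⌋ = ⌊1308/256⌋ = 5
  ⌊1308/2^9⌋ = ⌊1308/512⌋ = 2
  ⌊1308/2^10⌋ = ⌊1308/1024⌋ = 1
(the next term ⌊1308/2^11⌋ = 0, terminating the sum). Summing: v_2(1308!) = 654 + 327 + 163 + 81 + 40 + 20 + 10 + 5 + 2 + 1 = 1303.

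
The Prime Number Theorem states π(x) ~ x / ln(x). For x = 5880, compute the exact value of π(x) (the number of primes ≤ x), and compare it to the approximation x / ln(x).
π(5880) = 774;  x/ln(x) ≈ 677.47;  relative error ≈ 12.47%.

Directly count primes up to 5880: π(5880) = 774. The PNT approximation gives 5880/ln(5880) ≈ 5880/8.67931 ≈ 677.47. Relative error (π(x) − x/ln(x)) / π(x) ≈ 12.47%; the approximation is known to undercount slightly (Li(x) is a better estimate).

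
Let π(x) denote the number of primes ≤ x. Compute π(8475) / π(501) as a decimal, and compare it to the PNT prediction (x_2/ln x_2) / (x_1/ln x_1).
π(8475)/π(501) = 1059/95 ≈ 11.1474;  PNT prediction ≈ 11.6266.

π(501) = 95 and π(8475) = 1059, so π(8475)/π(501) ≈ 11.1474. The PNT-predicted ratio is (8475/ln(8475)) / (501/ln(501)) ≈ 11.6266. The two agree to within a few percent, as expected.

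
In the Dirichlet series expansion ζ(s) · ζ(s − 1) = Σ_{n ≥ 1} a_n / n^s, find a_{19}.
σ(19) = 20

In the product (Σ m^0/m^s)(Σ k / k^s) = Σ (Σ_{d | n} d) / n^s, the coefficient of 1/n^s is σ(n) = Σ_{d | n} d. For n = 19, divisors are [1, 19]; summing: σ(19) = 20.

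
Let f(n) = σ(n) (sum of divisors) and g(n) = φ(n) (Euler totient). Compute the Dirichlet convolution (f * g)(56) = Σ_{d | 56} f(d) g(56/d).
(σ * φ)(56) = 448

Divisors of 56: [1, 2, 4, 7, 8, 14, 28, 56]. For each d | 56:
  d = 1: σ(1) · φ(56/1) = 1 · 24 = 24
  d = 2: σ(2) · φ(56/2) = 3 · 12 = 36
  d = 4: σ(4) · φ(56/4) = 7 · 6 = 42
  d = 7: σ(7) · φ(56/7) = 8 · 4 = 32
  d = 8: σ(8) · φ(56/8) = 15 · 6 = 90
  d = 14: σ(14) · φ(56/14) = 24 · 2 = 48
  d = 28: σ(28) · φ(56/28) = 56 · 1 = 56
  d = 56: σ(56) · φ(56/56) = 120 · 1 = 120
Summing: (σ * φ)(56) = 24 + 36 + 42 + 32 + 90 + 48 + 56 + 120 = 448.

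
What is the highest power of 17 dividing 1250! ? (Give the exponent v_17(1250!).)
v_17(1250!) = 77

Legendre's formula: v_p(n!) = Σ_{k ≥ 1} ⌊n / p^k⌋. For p = 17, n = 1250, the terms are:
  ⌊1250/17^1⌋ = ⌊1250/17⌋ = 73
  ⌊1250/17^2⌋ = ⌊1250/289⌋ = 4
(the next term ⌊1250/17^3⌋ = 0, terminating the sum). Summing: v_17(1250!) = 73 + 4 = 77.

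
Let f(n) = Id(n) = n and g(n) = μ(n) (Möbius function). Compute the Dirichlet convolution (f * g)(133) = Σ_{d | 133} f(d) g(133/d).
(Id * μ)(133) = 108

Divisors of 133: [1, 7, 19, 133]. For each d | 133:
  d = 1: Id(1) · μ(133/1) = 1 · 1 = 1
  d = 7: Id(7) · μ(133/7) = 7 · -1 = -7
  d = 19: Id(19) · μ(133/19) = 19 · -1 = -19
  d = 133: Id(133) · μ(133/133) = 133 · 1 = 133
Summing: (Id * μ)(133) = 1 + -7 + -19 + 133 = 108.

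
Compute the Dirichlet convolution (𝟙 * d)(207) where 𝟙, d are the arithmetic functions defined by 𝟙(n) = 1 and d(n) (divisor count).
(𝟙 * d)(207) = 18

Divisors of 207: [1, 3, 9, 23, 69, 207]. For each d | 207:
  d = 1: 𝟙(1) · d(207/1) = 1 · 6 = 6
  d = 3: 𝟙(3) · d(207/3) = 1 · 4 = 4
  d = 9: 𝟙(9) · d(207/9) = 1 · 2 = 2
  d = 23: 𝟙(23) · d(207/23) = 1 · 3 = 3
  d = 69: 𝟙(69) · d(207/69) = 1 · 2 = 2
  d = 207: 𝟙(207) · d(207/207) = 1 · 1 = 1
Summing: (𝟙 * d)(207) = 6 + 4 + 2 + 3 + 2 + 1 = 18.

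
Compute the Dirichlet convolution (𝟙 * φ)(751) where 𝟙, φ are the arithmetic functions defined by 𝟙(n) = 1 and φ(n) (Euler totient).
(𝟙 * φ)(751) = 751

Divisors of 751: [1, 751]. For each d | 751:
  d = 1: 𝟙(1) · φ(751/1) = 1 · 750 = 750
  d = 751: 𝟙(751) · φ(751/751) = 1 · 1 = 1
Summing: (𝟙 * φ)(751) = 750 + 1 = 751.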